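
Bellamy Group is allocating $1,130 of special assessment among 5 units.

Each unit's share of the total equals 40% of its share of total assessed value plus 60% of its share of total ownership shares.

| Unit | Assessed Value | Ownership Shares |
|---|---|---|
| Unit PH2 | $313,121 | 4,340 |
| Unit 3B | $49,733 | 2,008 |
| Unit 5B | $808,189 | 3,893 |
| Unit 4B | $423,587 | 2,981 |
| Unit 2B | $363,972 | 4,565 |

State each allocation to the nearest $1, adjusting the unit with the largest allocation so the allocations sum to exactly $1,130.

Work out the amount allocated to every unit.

Unit PH2: $238; Unit 3B: $88; Unit 5B: $335; Unit 4B: $211; Unit 2B: $258

Assessed value total 1,958,602; ownership shares total 17,787.
Combined weights (40% assessed value + 60% ownership shares): Unit PH2 0.2103; Unit 3B 0.0779; Unit 5B 0.2964; Unit 4B 0.1871; Unit 2B 0.2283.
Raw shares: Unit PH2 237.69; Unit 3B 88.02; Unit 5B 334.90; Unit 4B 211.38; Unit 2B 258.00.
Rounded to nearest $1: Unit PH2 $238; Unit 3B $88; Unit 5B $335; Unit 4B $211; Unit 2B $258. Sum = $1,130.
No rounding difference to absorb.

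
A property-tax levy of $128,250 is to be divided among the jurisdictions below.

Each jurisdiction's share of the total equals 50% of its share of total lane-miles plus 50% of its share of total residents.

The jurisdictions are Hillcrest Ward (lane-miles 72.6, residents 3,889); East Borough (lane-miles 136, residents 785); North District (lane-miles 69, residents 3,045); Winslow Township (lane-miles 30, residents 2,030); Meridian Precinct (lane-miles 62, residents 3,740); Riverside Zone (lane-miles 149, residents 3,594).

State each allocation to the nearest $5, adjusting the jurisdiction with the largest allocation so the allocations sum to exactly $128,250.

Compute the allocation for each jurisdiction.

Totals — lane-miles 518.6, residents 17,083.
Composite weights (50% lane-miles + 50% residents): Hillcrest Ward 0.1838; East Borough 0.1541; North District 0.1556; Winslow Township 0.0883; Meridian Precinct 0.1692; Riverside Zone 0.2488.
Raw shares: Hillcrest Ward 23,575.27; East Borough 19,763.11; North District 19,961.98; Winslow Township 11,329.58; Meridian Precinct 21,705.27; Riverside Zone 31,914.79.
After rounding ($5): Hillcrest Ward $23,575; East Borough $19,765; North District $19,960; Winslow Township $11,330; Meridian Precinct $21,705; Riverside Zone $31,915. Sum = $128,250.
No rounding difference to absorb.

Hillcrest Ward: $23,575 · East Borough: $19,765 · North District: $19,960 · Winslow Township: $11,330 · Meridian Precinct: $21,705 · Riverside Zone: $31,915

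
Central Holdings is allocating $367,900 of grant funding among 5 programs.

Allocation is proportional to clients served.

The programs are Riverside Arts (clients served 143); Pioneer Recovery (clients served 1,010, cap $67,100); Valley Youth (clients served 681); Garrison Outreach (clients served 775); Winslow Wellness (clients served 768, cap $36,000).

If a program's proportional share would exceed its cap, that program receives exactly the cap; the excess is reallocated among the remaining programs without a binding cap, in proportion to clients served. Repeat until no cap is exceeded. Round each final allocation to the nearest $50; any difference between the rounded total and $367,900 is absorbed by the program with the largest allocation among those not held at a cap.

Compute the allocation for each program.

Riverside Arts: $23,700; Pioneer Recovery: $67,100; Valley Youth: $112,800; Garrison Outreach: $128,300; Winslow Wellness: $36,000

Clients served total: 3,377.
Proportional shares (ignoring caps): Riverside Arts 15,578.83; Pioneer Recovery 110,032.28; Valley Youth 74,190.08; Garrison Outreach 84,430.71; Winslow Wellness 83,668.11.
Held at cap: Pioneer Recovery ($67,100), Winslow Wellness ($36,000); remaining pool $264,800 reallocated over remaining clients served 1,599.
Remaining shares: Riverside Arts 23,681.30 → $23,700; Valley Youth 112,775.98 → $112,800; Garrison Outreach 128,342.71 → $128,350.
Rounding difference −$50 applied to Garrison Outreach → $128,300.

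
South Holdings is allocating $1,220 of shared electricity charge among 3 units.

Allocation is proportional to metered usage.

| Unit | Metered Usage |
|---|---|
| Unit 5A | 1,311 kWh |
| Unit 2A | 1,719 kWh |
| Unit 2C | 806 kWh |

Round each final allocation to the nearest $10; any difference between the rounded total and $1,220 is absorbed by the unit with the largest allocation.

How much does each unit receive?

Unit 5A: $420 · Unit 2A: $540 · Unit 2C: $260

Metered usage total: 3,836.
Unrounded shares: Unit 5A 1,311/3,836 × $1,220 = 416.95; Unit 2A 1,719/3,836 × $1,220 = 546.71; Unit 2C 806/3,836 × $1,220 = 256.34.
After rounding ($10): Unit 5A $420; Unit 2A $550; Unit 2C $260. Sum = $1,230.
Difference $1,220 − $1,230 = −$10 applied to largest allocation (Unit 2A): Unit 2A becomes $540.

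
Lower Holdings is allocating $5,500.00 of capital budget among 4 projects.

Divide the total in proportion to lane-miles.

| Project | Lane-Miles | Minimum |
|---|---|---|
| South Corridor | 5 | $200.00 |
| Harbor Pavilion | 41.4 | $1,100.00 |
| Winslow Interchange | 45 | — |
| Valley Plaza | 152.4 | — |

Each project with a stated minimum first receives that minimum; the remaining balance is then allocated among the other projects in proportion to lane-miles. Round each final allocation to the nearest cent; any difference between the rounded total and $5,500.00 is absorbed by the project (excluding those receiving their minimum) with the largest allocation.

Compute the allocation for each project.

Fund the minimums — South Corridor $200.00; Harbor Pavilion $1,100.00. Remaining pool $4,200.00.
Remaining pool split over remaining lane-miles 197.4: Winslow Interchange 957.4468 → $957.45; Valley Plaza 3,242.5532 → $3,242.55.

South Corridor: $200.00 | Harbor Pavilion: $1,100.00 | Winslow Interchange: $957.45 | Valley Plaza: $3,242.55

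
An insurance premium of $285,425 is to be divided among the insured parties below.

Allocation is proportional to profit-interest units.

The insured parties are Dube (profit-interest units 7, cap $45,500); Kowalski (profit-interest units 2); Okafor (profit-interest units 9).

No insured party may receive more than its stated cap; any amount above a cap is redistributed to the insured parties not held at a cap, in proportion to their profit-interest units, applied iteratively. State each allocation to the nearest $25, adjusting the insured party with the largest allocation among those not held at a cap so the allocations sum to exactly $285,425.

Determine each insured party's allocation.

Dube: $45,500; Kowalski: $43,625; Okafor: $196,300

Total profit-interest units = 18.
Unconstrained shares: Dube 110,998.61; Kowalski 31,713.89; Okafor 142,712.50.
Cap binds for Dube ($45,500); remaining pool $239,925 reallocated over remaining profit-interest units 11.
Shares after redistribution: Kowalski 43,622.73 → $43,625; Okafor 196,302.27 → $196,300.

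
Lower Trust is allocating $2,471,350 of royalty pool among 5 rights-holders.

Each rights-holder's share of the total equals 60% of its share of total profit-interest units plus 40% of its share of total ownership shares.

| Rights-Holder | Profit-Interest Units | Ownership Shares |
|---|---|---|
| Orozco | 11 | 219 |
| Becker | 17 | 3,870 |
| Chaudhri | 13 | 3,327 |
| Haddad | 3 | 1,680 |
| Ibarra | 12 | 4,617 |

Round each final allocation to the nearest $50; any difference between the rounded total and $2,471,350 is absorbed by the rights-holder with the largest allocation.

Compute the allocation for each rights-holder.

Orozco: $307,050 · Becker: $729,150 · Chaudhri: $584,050 · Haddad: $200,550 · Ibarra: $650,550

Totals — profit-interest units 56, ownership shares 13,713.
Combined weights (60% profit-interest units + 40% ownership shares): Orozco 0.1242; Becker 0.2950; Chaudhri 0.2363; Haddad 0.0811; Ibarra 0.2632.
Raw shares: Orozco 307,053.48; Becker 729,118.54; Chaudhri 584,059.86; Haddad 200,543.75; Ibarra 650,574.37.
At nearest $50: Orozco $307,050; Becker $729,100; Chaudhri $584,050; Haddad $200,550; Ibarra $650,550. Sum = $2,471,300.
Difference $2,471,350 − $2,471,300 = +$50 applied to largest allocation (Becker): Becker becomes $729,150.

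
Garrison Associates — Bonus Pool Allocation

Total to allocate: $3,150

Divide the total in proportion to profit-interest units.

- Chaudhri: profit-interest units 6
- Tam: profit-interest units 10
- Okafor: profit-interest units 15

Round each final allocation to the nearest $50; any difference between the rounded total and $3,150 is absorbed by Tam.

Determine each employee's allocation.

Combined profit-interest units = 31.
Proportional shares: Chaudhri 6/31 × $3,150 = 609.68; Tam 10/31 × $3,150 = 1,016.13; Okafor 15/31 × $3,150 = 1,524.19.
At nearest $50: Chaudhri $600; Tam $1,000; Okafor $1,500. Sum = $3,100.
Difference $3,150 − $3,100 = +$50 applied to Tam: Tam becomes $1,050.

Chaudhri: $600 · Tam: $1,050 · Okafor: $1,500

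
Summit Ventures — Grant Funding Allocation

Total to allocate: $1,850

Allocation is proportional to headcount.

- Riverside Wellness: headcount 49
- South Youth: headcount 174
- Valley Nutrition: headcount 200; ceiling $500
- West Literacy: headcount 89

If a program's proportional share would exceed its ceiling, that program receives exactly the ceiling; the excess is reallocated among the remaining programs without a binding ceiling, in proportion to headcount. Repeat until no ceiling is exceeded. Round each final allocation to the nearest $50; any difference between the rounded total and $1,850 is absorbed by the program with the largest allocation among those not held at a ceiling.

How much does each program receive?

Riverside Wellness: $200 · South Youth: $750 · Valley Nutrition: $500 · West Literacy: $400

Sum of headcount: 512.
Proportional shares (ignoring caps): Riverside Wellness 177.05; South Youth 628.71; Valley Nutrition 722.66; West Literacy 321.58.
Capped: Valley Nutrition ($500); residual $1,350 reallocated over remaining headcount 312.
Remaining shares: Riverside Wellness 212.02 → $200; South Youth 752.88 → $750; West Literacy 385.10 → $400.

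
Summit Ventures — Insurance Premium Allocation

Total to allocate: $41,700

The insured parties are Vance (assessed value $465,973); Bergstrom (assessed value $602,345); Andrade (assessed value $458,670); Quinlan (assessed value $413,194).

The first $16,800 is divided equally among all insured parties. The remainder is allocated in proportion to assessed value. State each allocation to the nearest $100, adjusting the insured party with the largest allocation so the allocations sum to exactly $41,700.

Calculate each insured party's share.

Vance: $10,200 · Bergstrom: $11,900 · Andrade: $10,100 · Quinlan: $9,500

Equal tier: $16,800 ÷ 4 = $4,200 apiece.
Remainder $24,900 by assessed value (total 1,940,182): Vance 5,980.23 → $6,000; Bergstrom 7,730.40 → $7,700; Andrade 5,886.50 → $5,900; Quinlan 5,302.87 → $5,300.
Totals: Vance $4,200 + $6,000 = $10,200; Bergstrom $4,200 + $7,700 = $11,900; Andrade $4,200 + $5,900 = $10,100; Quinlan $4,200 + $5,300 = $9,500.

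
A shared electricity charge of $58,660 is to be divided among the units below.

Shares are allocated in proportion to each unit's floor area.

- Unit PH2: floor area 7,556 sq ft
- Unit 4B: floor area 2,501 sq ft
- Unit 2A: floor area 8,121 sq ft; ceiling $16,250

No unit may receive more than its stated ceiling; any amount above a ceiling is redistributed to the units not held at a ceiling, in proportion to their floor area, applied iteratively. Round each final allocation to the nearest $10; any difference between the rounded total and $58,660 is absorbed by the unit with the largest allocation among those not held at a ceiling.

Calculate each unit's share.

Unit PH2: $31,860; Unit 4B: $10,550; Unit 2A: $16,250

Combined floor area = 18,178.
Unconstrained shares: Unit PH2 24,383.04; Unit 4B 8,070.67; Unit 2A 26,206.29.
Held at cap: Unit 2A ($16,250); remaining pool $42,410 reallocated over remaining floor area 10,057.
Redistributed shares: Unit PH2 31,863.37 → $31,860; Unit 4B 10,546.63 → $10,550.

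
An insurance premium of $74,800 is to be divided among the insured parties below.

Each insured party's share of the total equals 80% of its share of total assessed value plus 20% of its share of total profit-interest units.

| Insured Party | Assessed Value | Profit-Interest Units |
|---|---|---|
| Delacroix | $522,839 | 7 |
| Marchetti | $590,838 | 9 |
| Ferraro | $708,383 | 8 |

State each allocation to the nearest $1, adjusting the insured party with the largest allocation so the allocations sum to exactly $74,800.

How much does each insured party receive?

Totals — assessed value 1,822,060, profit-interest units 24.
Blended shares (80% assessed value + 20% profit-interest units): Delacroix 0.2879; Marchetti 0.3344; Ferraro 0.3777.
Raw shares: Delacroix 21,534.38; Marchetti 25,014.27; Ferraro 28,251.34.
At nearest $1: Delacroix $21,534; Marchetti $25,014; Ferraro $28,251. Sum = $74,799.
Difference $74,800 − $74,799 = +$1 applied to largest allocation (Ferraro): Ferraro becomes $28,252.

Delacroix: $21,534 | Marchetti: $25,014 | Ferraro: $28,252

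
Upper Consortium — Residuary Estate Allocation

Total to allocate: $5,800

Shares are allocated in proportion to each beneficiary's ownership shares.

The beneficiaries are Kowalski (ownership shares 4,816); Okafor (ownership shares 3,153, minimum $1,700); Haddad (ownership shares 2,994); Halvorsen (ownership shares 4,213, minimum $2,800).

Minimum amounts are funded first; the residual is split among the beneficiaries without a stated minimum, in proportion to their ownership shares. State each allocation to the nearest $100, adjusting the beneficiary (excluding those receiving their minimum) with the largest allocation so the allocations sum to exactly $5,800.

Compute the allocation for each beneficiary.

Kowalski: $800 · Okafor: $1,700 · Haddad: $500 · Halvorsen: $2,800

Minimums first: Okafor $1,700; Halvorsen $2,800. Remaining pool $1,300.
Remaining pool split over remaining ownership shares 7,810: Kowalski 801.64 → $800; Haddad 498.36 → $500.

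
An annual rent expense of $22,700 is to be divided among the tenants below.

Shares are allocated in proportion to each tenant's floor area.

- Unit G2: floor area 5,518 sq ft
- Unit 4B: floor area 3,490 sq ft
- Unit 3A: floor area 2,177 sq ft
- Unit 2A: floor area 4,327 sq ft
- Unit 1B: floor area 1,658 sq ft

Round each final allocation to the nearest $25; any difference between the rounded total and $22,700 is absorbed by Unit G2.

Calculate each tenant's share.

Unit G2: $7,275 · Unit 4B: $4,625 · Unit 3A: $2,875 · Unit 2A: $5,725 · Unit 1B: $2,200

Floor area total: 17,170.
Raw shares: Unit G2 5,518/17,170 × $22,700 = 7,295.20; Unit 4B 3,490/17,170 × $22,700 = 4,614.04; Unit 3A 2,177/17,170 × $22,700 = 2,878.15; Unit 2A 4,327/17,170 × $22,700 = 5,720.61; Unit 1B 1,658/17,170 × $22,700 = 2,192.00.
After rounding ($25): Unit G2 $7,300; Unit 4B $4,625; Unit 3A $2,875; Unit 2A $5,725; Unit 1B $2,200. Sum = $22,725.
Difference $22,700 − $22,725 = −$25 applied to Unit G2: Unit G2 becomes $7,275.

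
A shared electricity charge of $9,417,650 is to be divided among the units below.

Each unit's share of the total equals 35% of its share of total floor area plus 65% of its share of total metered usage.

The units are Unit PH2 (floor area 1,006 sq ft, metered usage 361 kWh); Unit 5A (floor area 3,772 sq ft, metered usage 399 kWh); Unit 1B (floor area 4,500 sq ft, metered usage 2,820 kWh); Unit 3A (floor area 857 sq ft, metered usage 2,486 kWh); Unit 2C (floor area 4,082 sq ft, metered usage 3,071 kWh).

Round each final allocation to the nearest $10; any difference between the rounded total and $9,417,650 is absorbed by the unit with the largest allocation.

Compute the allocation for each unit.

Unit PH2: $475,100; Unit 5A: $1,141,850; Unit 1B: $2,932,620; Unit 3A: $1,864,230; Unit 2C: $3,003,850

Totals — floor area 14,217, metered usage 9,137.
Composite weights (35% floor area + 65% metered usage): Unit PH2 0.0504; Unit 5A 0.1212; Unit 1B 0.3114; Unit 3A 0.1980; Unit 2C 0.3190.
Proportional shares: Unit PH2 475,096.15; Unit 5A 1,141,845.33; Unit 1B 2,932,616.26; Unit 3A 1,864,227.02; Unit 2C 3,003,865.24.
After rounding ($10): Unit PH2 $475,100; Unit 5A $1,141,850; Unit 1B $2,932,620; Unit 3A $1,864,230; Unit 2C $3,003,870. Sum = $9,417,670.
Difference $9,417,650 − $9,417,670 = −$20 applied to largest allocation (Unit 2C): Unit 2C becomes $3,003,850.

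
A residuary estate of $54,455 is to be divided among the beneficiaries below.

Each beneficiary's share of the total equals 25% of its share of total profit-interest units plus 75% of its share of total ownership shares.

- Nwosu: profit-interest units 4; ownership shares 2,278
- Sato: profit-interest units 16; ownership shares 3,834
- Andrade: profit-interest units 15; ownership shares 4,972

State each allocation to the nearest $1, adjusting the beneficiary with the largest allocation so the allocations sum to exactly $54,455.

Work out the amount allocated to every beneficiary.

Profit-interest units total 35; ownership shares total 11,084.
Composite weights (25% profit-interest units + 75% ownership shares): Nwosu 0.1827; Sato 0.3737; Andrade 0.4436.
Proportional shares: Nwosu 9,949.61; Sato 20,350.58; Andrade 24,154.81.
At nearest $1: Nwosu $9,950; Sato $20,351; Andrade $24,155. Sum = $54,456.
Difference $54,455 − $54,456 = −$1 applied to largest allocation (Andrade): Andrade becomes $24,154.

Nwosu: $9,950 · Sato: $20,351 · Andrade: $24,154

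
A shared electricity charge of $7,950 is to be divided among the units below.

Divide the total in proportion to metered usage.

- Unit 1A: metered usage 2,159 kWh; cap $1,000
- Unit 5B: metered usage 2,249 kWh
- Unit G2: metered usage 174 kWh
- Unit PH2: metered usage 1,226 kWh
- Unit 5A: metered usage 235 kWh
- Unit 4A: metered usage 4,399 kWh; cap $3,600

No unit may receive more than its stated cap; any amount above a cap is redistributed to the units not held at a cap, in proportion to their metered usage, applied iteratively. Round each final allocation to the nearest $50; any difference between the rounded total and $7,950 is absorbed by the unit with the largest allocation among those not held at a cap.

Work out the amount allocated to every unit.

Combined metered usage = 10,442.
Pro-rata shares before constraints: Unit 1A 1,643.75; Unit 5B 1,712.27; Unit G2 132.47; Unit PH2 933.41; Unit 5A 178.92; Unit 4A 3,349.17.
Held at cap: Unit 1A ($1,000); residual $6,950 reallocated over remaining metered usage 8,283.
Held at cap: Unit 4A ($3,600); residual $3,350 reallocated over remaining metered usage 3,884.
Redistributed shares: Unit 5B 1,939.79 → $1,950; Unit G2 150.08 → $150; Unit PH2 1,057.44 → $1,050; Unit 5A 202.69 → $200.

Unit 1A: $1,000 | Unit 5B: $1,950 | Unit G2: $150 | Unit PH2: $1,050 | Unit 5A: $200 | Unit 4A: $3,600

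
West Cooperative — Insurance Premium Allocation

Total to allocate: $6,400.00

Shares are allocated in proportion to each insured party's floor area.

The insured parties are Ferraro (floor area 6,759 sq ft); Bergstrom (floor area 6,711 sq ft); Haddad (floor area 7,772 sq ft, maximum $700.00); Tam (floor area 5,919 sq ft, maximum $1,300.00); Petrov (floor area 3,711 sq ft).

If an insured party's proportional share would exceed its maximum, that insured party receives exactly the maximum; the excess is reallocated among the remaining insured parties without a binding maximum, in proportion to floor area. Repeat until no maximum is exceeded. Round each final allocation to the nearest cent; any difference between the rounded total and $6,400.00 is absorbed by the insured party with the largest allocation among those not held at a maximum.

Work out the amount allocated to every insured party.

Floor area total: 30,872.
Proportional shares (ignoring caps): Ferraro 1,401.1920; Bergstrom 1,391.2413; Haddad 1,611.1946; Tam 1,227.0536; Petrov 769.3185.
Capped: Haddad ($700.00); remaining pool $5,700.00 reallocated over remaining floor area 23,100.
Capped: Tam ($1,300.00); remaining pool $4,400.00 reallocated over remaining floor area 17,181.
Remaining shares: Ferraro 1,730.9586 → $1,730.96; Bergstrom 1,718.6660 → $1,718.67; Petrov 950.3754 → $950.38.
Rounding difference −$0.01 applied to Ferraro → $1,730.95.

Ferraro: $1,730.95 | Bergstrom: $1,718.67 | Haddad: $700.00 | Tam: $1,300.00 | Petrov: $950.38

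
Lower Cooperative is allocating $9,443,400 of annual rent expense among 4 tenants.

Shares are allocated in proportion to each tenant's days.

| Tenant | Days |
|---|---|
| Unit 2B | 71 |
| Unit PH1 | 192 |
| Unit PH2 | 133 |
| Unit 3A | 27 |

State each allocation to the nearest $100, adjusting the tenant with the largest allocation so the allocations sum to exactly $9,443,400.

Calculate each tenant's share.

Unit 2B: $1,585,100; Unit PH1: $4,286,300; Unit PH2: $2,969,200; Unit 3A: $602,800

Combined days = 423.
Unrounded shares: Unit 2B 71/423 × $9,443,400 = 1,585,062.41; Unit PH1 192/423 × $9,443,400 = 4,286,365.96; Unit PH2 133/423 × $9,443,400 = 2,969,201.42; Unit 3A 27/423 × $9,443,400 = 602,770.21.
At nearest $100: Unit 2B $1,585,100; Unit PH1 $4,286,400; Unit PH2 $2,969,200; Unit 3A $602,800. Sum = $9,443,500.
Difference $9,443,400 − $9,443,500 = −$100 applied to largest allocation (Unit PH1): Unit PH1 becomes $4,286,300.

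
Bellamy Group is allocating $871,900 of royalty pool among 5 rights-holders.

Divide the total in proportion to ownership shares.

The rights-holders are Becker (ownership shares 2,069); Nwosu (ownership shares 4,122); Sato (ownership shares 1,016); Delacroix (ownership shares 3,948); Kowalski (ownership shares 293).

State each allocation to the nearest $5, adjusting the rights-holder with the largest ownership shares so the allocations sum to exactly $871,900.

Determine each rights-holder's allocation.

Becker: $157,580 | Nwosu: $313,940 | Sato: $77,380 | Delacroix: $300,685 | Kowalski: $22,315

Ownership shares total: 2,069 + 4,122 + 1,016 + 3,948 + 293 = 11,448.
Raw shares: Becker 157,578.71; Nwosu 313,938.84; Sato 77,380.36; Delacroix 300,686.69; Kowalski 22,315.40.
After rounding ($5): Becker $157,580; Nwosu $313,940; Sato $77,380; Delacroix $300,685; Kowalski $22,315. Sum = $871,900.
No rounding difference to absorb.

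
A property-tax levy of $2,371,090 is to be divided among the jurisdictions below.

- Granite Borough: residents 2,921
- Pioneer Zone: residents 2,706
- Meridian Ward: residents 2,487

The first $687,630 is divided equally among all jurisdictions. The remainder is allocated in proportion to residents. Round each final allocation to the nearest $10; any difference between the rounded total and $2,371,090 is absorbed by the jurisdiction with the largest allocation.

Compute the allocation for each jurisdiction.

First tranche $687,630 split equally: $229,210 each.
Remainder $1,683,460 by residents (total 8,114): Granite Borough 606,037.30 → $606,040; Pioneer Zone 561,429.97 → $561,430; Meridian Ward 515,992.73 → $515,990.
Totals: Granite Borough $229,210 + $606,040 = $835,250; Pioneer Zone $229,210 + $561,430 = $790,640; Meridian Ward $229,210 + $515,990 = $745,200.

Granite Borough: $835,250; Pioneer Zone: $790,640; Meridian Ward: $745,200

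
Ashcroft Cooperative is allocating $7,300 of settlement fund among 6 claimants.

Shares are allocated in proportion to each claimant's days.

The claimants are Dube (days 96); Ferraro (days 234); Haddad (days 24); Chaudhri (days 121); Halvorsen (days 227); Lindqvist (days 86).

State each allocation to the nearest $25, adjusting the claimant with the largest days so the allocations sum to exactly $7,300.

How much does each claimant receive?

Sum of days: 788.
Pro-rata amounts: Dube 96/788 × $7,300 = 889.34; Ferraro 234/788 × $7,300 = 2,167.77; Haddad 24/788 × $7,300 = 222.34; Chaudhri 121/788 × $7,300 = 1,120.94; Halvorsen 227/788 × $7,300 = 2,102.92; Lindqvist 86/788 × $7,300 = 796.70.
At nearest $25: Dube $900; Ferraro $2,175; Haddad $225; Chaudhri $1,125; Halvorsen $2,100; Lindqvist $800. Sum = $7,325.
Difference $7,300 − $7,325 = −$25 applied to largest days (Ferraro): Ferraro becomes $2,150.

Dube: $900 | Ferraro: $2,150 | Haddad: $225 | Chaudhri: $1,125 | Halvorsen: $2,100 | Lindqvist: $800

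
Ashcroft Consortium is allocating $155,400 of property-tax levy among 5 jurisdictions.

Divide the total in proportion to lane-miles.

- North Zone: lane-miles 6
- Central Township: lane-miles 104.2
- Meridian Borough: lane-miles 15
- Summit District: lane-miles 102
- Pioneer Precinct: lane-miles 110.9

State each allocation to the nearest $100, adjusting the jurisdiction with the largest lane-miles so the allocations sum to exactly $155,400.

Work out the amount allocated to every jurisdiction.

North Zone: $2,800 | Central Township: $47,900 | Meridian Borough: $6,900 | Summit District: $46,900 | Pioneer Precinct: $50,900

Combined lane-miles = 338.1.
Pro-rata amounts: North Zone 6/338.1 × $155,400 = 2,757.76; Central Township 104.2/338.1 × $155,400 = 47,893.17; Meridian Borough 15/338.1 × $155,400 = 6,894.41; Summit District 102/338.1 × $155,400 = 46,881.99; Pioneer Precinct 110.9/338.1 × $155,400 = 50,972.67.
At nearest $100: North Zone $2,800; Central Township $47,900; Meridian Borough $6,900; Summit District $46,900; Pioneer Precinct $51,000. Sum = $155,500.
Difference $155,400 − $155,500 = −$100 applied to largest lane-miles (Pioneer Precinct): Pioneer Precinct becomes $50,900.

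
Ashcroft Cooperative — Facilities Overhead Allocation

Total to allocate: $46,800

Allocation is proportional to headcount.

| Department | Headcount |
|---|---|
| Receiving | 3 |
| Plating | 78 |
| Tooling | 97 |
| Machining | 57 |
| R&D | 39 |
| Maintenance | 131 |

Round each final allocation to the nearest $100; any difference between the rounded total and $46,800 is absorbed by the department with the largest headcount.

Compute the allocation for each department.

Receiving: $300 · Plating: $9,000 · Tooling: $11,200 · Machining: $6,600 · R&D: $4,500 · Maintenance: $15,200

Sum of headcount: 405.
Proportional shares: Receiving 3/405 × $46,800 = 346.67; Plating 78/405 × $46,800 = 9,013.33; Tooling 97/405 × $46,800 = 11,208.89; Machining 57/405 × $46,800 = 6,586.67; R&D 39/405 × $46,800 = 4,506.67; Maintenance 131/405 × $46,800 = 15,137.78.
After rounding ($100): Receiving $300; Plating $9,000; Tooling $11,200; Machining $6,600; R&D $4,500; Maintenance $15,100. Sum = $46,700.
Difference $46,800 − $46,700 = +$100 applied to largest headcount (Maintenance): Maintenance becomes $15,200.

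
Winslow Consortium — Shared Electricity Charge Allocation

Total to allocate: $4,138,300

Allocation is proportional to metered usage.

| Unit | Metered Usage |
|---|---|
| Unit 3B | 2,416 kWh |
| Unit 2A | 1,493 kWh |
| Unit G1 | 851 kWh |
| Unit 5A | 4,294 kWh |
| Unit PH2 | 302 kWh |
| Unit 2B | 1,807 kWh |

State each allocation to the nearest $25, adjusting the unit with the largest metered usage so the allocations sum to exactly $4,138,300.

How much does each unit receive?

Metered usage total: 11,163.
Proportional shares: Unit 3B 2,416/11,163 × $4,138,300 = 895,649.27; Unit 2A 1,493/11,163 × $4,138,300 = 553,478.63; Unit G1 851/11,163 × $4,138,300 = 315,479.11; Unit 5A 4,294/11,163 × $4,138,300 = 1,591,853.46; Unit PH2 302/11,163 × $4,138,300 = 111,956.16; Unit 2B 1,807/11,163 × $4,138,300 = 669,883.37.
Rounded to nearest $25: Unit 3B $895,650; Unit 2A $553,475; Unit G1 $315,475; Unit 5A $1,591,850; Unit PH2 $111,950; Unit 2B $669,875. Sum = $4,138,275.
Difference $4,138,300 − $4,138,275 = +$25 applied to largest metered usage (Unit 5A): Unit 5A becomes $1,591,875.

Unit 3B: $895,650; Unit 2A: $553,475; Unit G1: $315,475; Unit 5A: $1,591,875; Unit PH2: $111,950; Unit 2B: $669,875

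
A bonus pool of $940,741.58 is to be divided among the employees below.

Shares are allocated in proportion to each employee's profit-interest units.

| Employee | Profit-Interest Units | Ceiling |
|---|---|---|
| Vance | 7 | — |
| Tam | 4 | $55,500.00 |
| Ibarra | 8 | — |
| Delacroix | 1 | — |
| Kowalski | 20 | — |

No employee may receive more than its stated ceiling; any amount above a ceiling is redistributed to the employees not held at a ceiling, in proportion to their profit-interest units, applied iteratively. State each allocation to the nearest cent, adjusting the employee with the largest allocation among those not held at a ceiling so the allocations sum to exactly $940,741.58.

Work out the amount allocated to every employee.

Profit-interest units total: 40.
Unconstrained shares: Vance 164,629.7765; Tam 94,074.1580; Ibarra 188,148.3160; Delacroix 23,518.5395; Kowalski 470,370.7900.
Held at cap: Tam ($55,500.00); residual $885,241.58 reallocated over remaining profit-interest units 36.
Shares after redistribution: Vance 172,130.3072 → $172,130.31; Ibarra 196,720.3511 → $196,720.35; Delacroix 24,590.0439 → $24,590.04; Kowalski 491,800.8778 → $491,800.88.

Vance: $172,130.31; Tam: $55,500.00; Ibarra: $196,720.35; Delacroix: $24,590.04; Kowalski: $491,800.88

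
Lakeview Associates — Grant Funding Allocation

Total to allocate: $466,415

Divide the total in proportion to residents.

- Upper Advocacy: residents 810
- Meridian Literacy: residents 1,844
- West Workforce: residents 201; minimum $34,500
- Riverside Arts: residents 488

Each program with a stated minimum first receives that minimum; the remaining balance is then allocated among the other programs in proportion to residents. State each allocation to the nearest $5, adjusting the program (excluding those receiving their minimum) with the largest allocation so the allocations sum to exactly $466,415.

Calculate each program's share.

Guaranteed amounts: West Workforce $34,500. Residual $431,915.
Residual split over remaining residents 3,142: Upper Advocacy 111,346.64 → $111,345; Meridian Literacy 253,485.44 → $253,485; Riverside Arts 67,082.92 → $67,085.

Upper Advocacy: $111,345 · Meridian Literacy: $253,485 · West Workforce: $34,500 · Riverside Arts: $67,085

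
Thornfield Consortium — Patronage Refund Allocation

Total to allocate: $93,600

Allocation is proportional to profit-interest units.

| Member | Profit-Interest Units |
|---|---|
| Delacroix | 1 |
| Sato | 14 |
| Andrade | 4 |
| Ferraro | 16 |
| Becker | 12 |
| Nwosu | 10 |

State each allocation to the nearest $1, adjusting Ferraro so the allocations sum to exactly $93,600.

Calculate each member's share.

Total profit-interest units = 57.
Unrounded shares: Delacroix 1/57 × $93,600 = 1,642.11; Sato 14/57 × $93,600 = 22,989.47; Andrade 4/57 × $93,600 = 6,568.42; Ferraro 16/57 × $93,600 = 26,273.68; Becker 12/57 × $93,600 = 19,705.26; Nwosu 10/57 × $93,600 = 16,421.05.
Rounded to nearest $1: Delacroix $1,642; Sato $22,989; Andrade $6,568; Ferraro $26,274; Becker $19,705; Nwosu $16,421. Sum = $93,599.
Difference $93,600 − $93,599 = +$1 applied to Ferraro: Ferraro becomes $26,275.

Delacroix: $1,642; Sato: $22,989; Andrade: $6,568; Ferraro: $26,275; Becker: $19,705; Nwosu: $16,421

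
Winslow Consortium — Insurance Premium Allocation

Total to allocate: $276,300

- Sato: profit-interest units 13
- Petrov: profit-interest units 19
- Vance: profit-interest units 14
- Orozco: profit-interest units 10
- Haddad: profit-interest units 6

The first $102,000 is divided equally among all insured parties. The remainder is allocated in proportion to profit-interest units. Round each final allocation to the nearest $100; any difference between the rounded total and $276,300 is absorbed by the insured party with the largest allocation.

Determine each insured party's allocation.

Equal tier: $102,000 ÷ 5 = $20,400 apiece.
Remainder $174,300 by profit-interest units (total 62): Sato 36,546.77 → $36,500; Petrov 53,414.52 → $53,400; Vance 39,358.06 → $39,400; Orozco 28,112.90 → $28,100; Haddad 16,867.74 → $16,900.
Totals: Sato $20,400 + $36,500 = $56,900; Petrov $20,400 + $53,400 = $73,800; Vance $20,400 + $39,400 = $59,800; Orozco $20,400 + $28,100 = $48,500; Haddad $20,400 + $16,900 = $37,300.

Sato: $56,900 | Petrov: $73,800 | Vance: $59,800 | Orozco: $48,500 | Haddad: $37,300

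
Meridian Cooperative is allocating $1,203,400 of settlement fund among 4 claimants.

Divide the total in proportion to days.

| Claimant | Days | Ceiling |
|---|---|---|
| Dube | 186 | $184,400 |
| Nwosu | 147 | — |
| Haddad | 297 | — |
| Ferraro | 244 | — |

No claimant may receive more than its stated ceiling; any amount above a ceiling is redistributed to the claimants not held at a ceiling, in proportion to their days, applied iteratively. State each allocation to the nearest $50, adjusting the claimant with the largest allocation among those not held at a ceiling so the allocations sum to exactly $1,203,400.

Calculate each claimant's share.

Total days = 874.
Proportional shares (ignoring caps): Dube 256,101.14; Nwosu 202,402.52; Haddad 408,935.70; Ferraro 335,960.64.
Held at cap: Dube ($184,400); remaining pool $1,019,000 reallocated over remaining days 688.
Remaining shares: Nwosu 217,722.38 → $217,700; Haddad 439,888.08 → $439,900; Ferraro 361,389.53 → $361,400.

Dube: $184,400 · Nwosu: $217,700 · Haddad: $439,900 · Ferraro: $361,400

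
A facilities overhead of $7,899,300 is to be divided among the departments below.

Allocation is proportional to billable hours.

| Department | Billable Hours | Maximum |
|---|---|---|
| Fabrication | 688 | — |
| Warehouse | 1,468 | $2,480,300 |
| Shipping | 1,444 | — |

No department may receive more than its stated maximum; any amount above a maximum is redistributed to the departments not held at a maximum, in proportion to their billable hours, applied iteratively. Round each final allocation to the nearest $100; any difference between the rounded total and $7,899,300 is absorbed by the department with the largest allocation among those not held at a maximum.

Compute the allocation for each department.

Fabrication: $1,748,700; Warehouse: $2,480,300; Shipping: $3,670,300

Sum of billable hours: 3,600.
Pro-rata shares before constraints: Fabrication 1,509,644.00; Warehouse 3,221,159.00; Shipping 3,168,497.00.
Held at cap: Warehouse ($2,480,300); balance $5,419,000 reallocated over remaining billable hours 2,132.
Redistributed shares: Fabrication 1,748,720.45 → $1,748,700; Shipping 3,670,279.55 → $3,670,300.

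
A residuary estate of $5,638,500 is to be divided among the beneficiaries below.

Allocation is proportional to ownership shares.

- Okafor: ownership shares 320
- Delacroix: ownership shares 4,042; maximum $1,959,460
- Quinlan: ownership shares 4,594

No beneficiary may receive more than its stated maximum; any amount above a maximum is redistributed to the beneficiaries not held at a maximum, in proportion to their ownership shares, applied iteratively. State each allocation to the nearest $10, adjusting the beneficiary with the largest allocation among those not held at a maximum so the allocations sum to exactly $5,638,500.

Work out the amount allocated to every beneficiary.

Okafor: $239,580 · Delacroix: $1,959,460 · Quinlan: $3,439,460

Sum of ownership shares: 8,956.
Pro-rata shares before constraints: Okafor 201,464.94; Delacroix 2,544,754.02; Quinlan 2,892,281.04.
Held at cap: Delacroix ($1,959,460); balance $3,679,040 reallocated over remaining ownership shares 4,914.
Shares after redistribution: Okafor 239,579.32 → $239,580; Quinlan 3,439,460.68 → $3,439,460.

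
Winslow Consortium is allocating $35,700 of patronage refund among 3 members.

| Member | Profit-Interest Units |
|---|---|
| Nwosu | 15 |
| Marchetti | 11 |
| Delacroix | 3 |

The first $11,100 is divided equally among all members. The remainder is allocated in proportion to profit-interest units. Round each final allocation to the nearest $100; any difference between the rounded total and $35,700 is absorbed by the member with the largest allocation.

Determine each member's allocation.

Equal tier: $11,100 ÷ 3 = $3,700 apiece.
Remainder $24,600 by profit-interest units (total 29): Nwosu 12,724.14 → $12,700; Marchetti 9,331.03 → $9,300; Delacroix 2,544.83 → $2,500.
Rounding difference +$100 on remainder applied to Nwosu.
Totals: Nwosu $3,700 + $12,800 = $16,500; Marchetti $3,700 + $9,300 = $13,000; Delacroix $3,700 + $2,500 = $6,200.

Nwosu: $16,500 · Marchetti: $13,000 · Delacroix: $6,200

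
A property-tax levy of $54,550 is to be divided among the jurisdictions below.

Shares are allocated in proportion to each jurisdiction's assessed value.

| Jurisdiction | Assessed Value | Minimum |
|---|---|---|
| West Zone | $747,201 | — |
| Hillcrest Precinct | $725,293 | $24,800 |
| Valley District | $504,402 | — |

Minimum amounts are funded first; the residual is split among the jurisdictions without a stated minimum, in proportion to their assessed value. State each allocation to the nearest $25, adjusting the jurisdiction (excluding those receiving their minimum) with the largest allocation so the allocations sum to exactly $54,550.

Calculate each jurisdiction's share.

Minimums first: Hillcrest Precinct $24,800. Residual $29,750.
Residual split over remaining assessed value 1,251,603: West Zone 17,760.61 → $17,750; Valley District 11,989.39 → $12,000.

West Zone: $17,750; Hillcrest Precinct: $24,800; Valley District: $12,000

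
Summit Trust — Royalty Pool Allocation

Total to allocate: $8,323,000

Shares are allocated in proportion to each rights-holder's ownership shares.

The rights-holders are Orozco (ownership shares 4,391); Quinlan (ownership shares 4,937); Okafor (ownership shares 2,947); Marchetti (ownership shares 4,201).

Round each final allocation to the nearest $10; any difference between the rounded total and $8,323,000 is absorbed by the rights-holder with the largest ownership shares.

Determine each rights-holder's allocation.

Combined ownership shares = 16,476.
Raw shares: Orozco 4,391/16,476 × $8,323,000 = 2,218,153.25; Quinlan 4,937/16,476 × $8,323,000 = 2,493,970.08; Okafor 2,947/16,476 × $8,323,000 = 1,488,703.63; Marchetti 4,201/16,476 × $8,323,000 = 2,122,173.04.
At nearest $10: Orozco $2,218,150; Quinlan $2,493,970; Okafor $1,488,700; Marchetti $2,122,170. Sum = $8,322,990.
Difference $8,323,000 − $8,322,990 = +$10 applied to largest ownership shares (Quinlan): Quinlan becomes $2,493,980.

Orozco: $2,218,150; Quinlan: $2,493,980; Okafor: $1,488,700; Marchetti: $2,122,170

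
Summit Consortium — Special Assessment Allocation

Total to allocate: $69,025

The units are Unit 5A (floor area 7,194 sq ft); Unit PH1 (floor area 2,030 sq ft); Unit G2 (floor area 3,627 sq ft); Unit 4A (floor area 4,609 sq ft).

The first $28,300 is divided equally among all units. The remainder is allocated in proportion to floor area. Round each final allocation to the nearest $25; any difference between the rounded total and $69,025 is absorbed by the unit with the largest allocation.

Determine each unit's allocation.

Unit 5A: $23,875; Unit PH1: $11,800; Unit G2: $15,525; Unit 4A: $17,825

$28,300 shared equally gives $7,075 per unit.
Remainder $40,725 by floor area (total 17,460): Unit 5A 16,779.82 → $16,775; Unit PH1 4,734.92 → $4,725; Unit G2 8,459.88 → $8,450; Unit 4A 10,750.37 → $10,750.
Rounding difference +$25 on remainder applied to Unit 5A.
Totals: Unit 5A $7,075 + $16,800 = $23,875; Unit PH1 $7,075 + $4,725 = $11,800; Unit G2 $7,075 + $8,450 = $15,525; Unit 4A $7,075 + $10,750 = $17,825.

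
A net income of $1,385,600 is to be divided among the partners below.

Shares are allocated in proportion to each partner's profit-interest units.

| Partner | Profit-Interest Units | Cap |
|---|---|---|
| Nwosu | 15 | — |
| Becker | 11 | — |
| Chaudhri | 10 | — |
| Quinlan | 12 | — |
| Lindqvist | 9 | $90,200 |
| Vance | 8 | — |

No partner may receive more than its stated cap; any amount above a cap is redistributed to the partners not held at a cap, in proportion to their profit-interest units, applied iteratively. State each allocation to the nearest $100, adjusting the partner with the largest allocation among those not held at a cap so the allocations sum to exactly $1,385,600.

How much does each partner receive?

Nwosu: $346,900 · Becker: $254,500 · Chaudhri: $231,300 · Quinlan: $277,600 · Lindqvist: $90,200 · Vance: $185,100

Combined profit-interest units = 65.
Unconstrained shares: Nwosu 319,753.85; Becker 234,486.15; Chaudhri 213,169.23; Quinlan 255,803.08; Lindqvist 191,852.31; Vance 170,535.38.
Capped: Lindqvist ($90,200); remaining pool $1,295,400 reallocated over remaining profit-interest units 56.
Shares after redistribution: Nwosu 346,982.14 → $347,000; Becker 254,453.57 → $254,500; Chaudhri 231,321.43 → $231,300; Quinlan 277,585.71 → $277,600; Vance 185,057.14 → $185,100.
Rounding difference −$100 applied to Nwosu → $346,900.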